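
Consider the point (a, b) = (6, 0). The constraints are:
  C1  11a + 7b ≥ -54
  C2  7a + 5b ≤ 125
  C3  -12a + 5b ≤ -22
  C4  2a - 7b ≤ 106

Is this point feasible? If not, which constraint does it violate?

feasible

C1: 66 ≥ -54 ✓
C2: 42 ≤ 125 ✓
C3: -72 ≤ -22 ✓
C4: 12 ≤ 106 ✓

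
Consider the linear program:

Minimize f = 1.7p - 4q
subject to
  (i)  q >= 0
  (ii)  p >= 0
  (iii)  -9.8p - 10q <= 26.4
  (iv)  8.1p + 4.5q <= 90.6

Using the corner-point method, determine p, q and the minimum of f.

p = 0, q = 302/15, minimum f = -1208/15

Corner points and f = 1.7p - 4q:
  (0, 0) → f = 0
  (302/27, 0) → f = 2567/135
  (0, 302/15) → f = -1208/15

The binding constraints are p = 0 and 8.1p + 4.5q = 90.6.
Solving simultaneously gives p = 0, q = 302/15.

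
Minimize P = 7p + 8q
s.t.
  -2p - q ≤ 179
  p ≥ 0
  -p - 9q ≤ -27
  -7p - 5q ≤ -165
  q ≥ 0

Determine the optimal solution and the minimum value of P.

p = 675/29, q = 12/29, minimum P = 4821/29

The feasible region is unbounded (it extends along (0, 1), (1, 0)), but P strictly increases along every unbounded feasible direction, so there is no improving ray and the minimum is attained at a vertex.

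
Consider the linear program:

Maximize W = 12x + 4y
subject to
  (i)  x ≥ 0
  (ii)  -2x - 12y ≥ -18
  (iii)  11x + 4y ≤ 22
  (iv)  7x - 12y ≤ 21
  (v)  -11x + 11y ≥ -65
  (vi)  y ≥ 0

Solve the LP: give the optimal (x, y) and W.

x = 2, y = 0, maximum W = 24

Feasible corners and W = 12x + 4y:
  (0, 3/2) → W = 6
  (0, 0) → W = 0
  (48/31, 77/62) → W = 730/31
  (2, 0) → W = 24

The optimum lies where 11x + 4y = 22 and y = 0.
Solving simultaneously gives x = 2, y = 0.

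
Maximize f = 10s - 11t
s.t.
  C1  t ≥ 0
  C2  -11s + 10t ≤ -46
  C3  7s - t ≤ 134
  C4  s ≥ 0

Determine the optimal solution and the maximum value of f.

s = 134/7, t = 0, maximum f = 1340/7

Corner points and f = 10s - 11t:
  (46/11, 0) → f = 460/11
  (134/7, 0) → f = 1340/7
  (1294/59, 1152/59) → f = 268/59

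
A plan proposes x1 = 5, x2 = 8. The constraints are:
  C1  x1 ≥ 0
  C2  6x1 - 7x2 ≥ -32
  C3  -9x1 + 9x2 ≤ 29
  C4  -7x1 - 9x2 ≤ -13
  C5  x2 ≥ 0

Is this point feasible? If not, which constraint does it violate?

C1: 5 ≥ 0 ✓
C2: -26 ≥ -32 ✓
C3: 27 ≤ 29 ✓
C4: -107 ≤ -13 ✓
C5: 8 ≥ 0 ✓

feasible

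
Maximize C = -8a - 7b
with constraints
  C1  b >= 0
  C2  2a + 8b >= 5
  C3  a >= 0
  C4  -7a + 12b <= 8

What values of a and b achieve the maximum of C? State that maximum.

a = 0, b = 5/8, maximum C = -35/8

Vertices and C = -8a - 7b:
  (5/2, 0) → C = -20
  (0, 5/8) → C = -35/8
  (0, 2/3) → C = -14/3
The feasible region is unbounded (it extends along (12, 7), (1, 0)), but C strictly decreases along every unbounded feasible direction, so there is no improving ray and the maximum is attained at a vertex.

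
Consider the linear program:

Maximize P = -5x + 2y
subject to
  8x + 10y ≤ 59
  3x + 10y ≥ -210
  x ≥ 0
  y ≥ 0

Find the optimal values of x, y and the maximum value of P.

Feasible corners and P = -5x + 2y:
  (0, 59/10) → P = 59/5
  (59/8, 0) → P = -295/8
  (0, 0) → P = 0

The binding constraints are 8x + 10y = 59 and x = 0.
Solving simultaneously gives x = 0, y = 59/10.

x = 0, y = 59/10, maximum P = 59/5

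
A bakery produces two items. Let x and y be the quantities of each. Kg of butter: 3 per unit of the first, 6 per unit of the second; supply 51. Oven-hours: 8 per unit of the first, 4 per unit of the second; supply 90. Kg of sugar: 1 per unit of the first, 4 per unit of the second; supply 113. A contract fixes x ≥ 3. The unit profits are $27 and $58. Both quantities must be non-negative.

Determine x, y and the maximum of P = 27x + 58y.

x = 3, y = 7, maximum P = 487

Extreme points and P = 27x + 58y:
  (45/4, 0) → P = 1215/4
  (3, 0) → P = 81
  (28/3, 23/6) → P = 1423/3
  (3, 7) → P = 487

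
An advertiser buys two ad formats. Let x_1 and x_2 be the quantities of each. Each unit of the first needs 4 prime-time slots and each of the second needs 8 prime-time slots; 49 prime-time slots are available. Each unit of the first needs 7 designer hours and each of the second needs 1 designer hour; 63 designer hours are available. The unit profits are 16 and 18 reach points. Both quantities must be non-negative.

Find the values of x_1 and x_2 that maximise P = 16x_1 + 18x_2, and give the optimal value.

x_1 = 35/4, x_2 = 7/4, maximum P = 343/2

Corner points and P = 16x_1 + 18x_2:
  (0, 0) → P = 0
  (0, 49/8) → P = 441/4
  (9, 0) → P = 144
  (35/4, 7/4) → P = 343/2

At the optimal vertex, 4x_1 + 8x_2 = 49 and 7x_1 + x_2 = 63.
Solving simultaneously gives x_1 = 35/4, x_2 = 7/4.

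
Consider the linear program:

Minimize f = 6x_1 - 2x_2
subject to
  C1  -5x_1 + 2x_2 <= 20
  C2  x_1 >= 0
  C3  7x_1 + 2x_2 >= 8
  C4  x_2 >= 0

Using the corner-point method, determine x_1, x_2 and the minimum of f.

x_1 = 0, x_2 = 10, minimum f = -20

Vertices and f = 6x_1 - 2x_2:
  (0, 10) → f = -20
  (0, 4) → f = -8
  (8/7, 0) → f = 48/7
The feasible region is unbounded (it extends along (1, 0), (2, 5)), but f strictly increases along every unbounded feasible direction, so there is no improving ray and the minimum is attained at a vertex.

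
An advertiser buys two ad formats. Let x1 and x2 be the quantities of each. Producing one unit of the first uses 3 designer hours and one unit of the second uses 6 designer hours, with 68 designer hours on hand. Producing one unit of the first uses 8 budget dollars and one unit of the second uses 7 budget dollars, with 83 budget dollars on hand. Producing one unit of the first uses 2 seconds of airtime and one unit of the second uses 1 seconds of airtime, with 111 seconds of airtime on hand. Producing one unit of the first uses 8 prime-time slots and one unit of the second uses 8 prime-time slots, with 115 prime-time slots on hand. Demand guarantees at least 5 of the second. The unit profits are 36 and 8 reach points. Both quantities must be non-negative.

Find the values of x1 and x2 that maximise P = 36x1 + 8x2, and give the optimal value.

The binding constraints are 8x1 + 7x2 = 83 and x2 = 5.
Solving simultaneously gives x1 = 6, x2 = 5.

x1 = 6, x2 = 5, maximum P = 256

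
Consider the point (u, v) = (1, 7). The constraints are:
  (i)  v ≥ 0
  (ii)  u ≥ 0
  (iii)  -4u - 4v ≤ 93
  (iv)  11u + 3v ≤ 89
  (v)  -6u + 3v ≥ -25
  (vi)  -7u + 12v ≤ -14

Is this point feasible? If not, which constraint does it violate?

not feasible — violates (vi)

Constraint (vi): -7u + 12v = 77, which is not ≤ -14. All other constraints are satisfied.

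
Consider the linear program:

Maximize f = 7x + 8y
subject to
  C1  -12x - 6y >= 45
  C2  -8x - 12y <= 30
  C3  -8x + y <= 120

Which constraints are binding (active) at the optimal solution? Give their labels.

Vertices and f = 7x + 8y:
  (-15/4, 0) → f = -105/4
  (-51/4, 18) → f = 219/4
  (-735/52, 90/13) → f = -2265/52

The maximum is at (-51/4, 18). Substituting into each constraint, equality holds for C1 and C3; the remaining constraints have slack.

C1 and C3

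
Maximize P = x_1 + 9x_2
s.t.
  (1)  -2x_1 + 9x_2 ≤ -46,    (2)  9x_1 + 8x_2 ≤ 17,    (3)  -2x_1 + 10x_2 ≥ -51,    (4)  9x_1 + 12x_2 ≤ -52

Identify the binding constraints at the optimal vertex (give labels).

(1) and (4)

Vertices and P = x_1 + 9x_2:
  (1/2, -5) → P = -89/2
  (4/5, -74/15) → P = -218/5
  (46/57, -563/114) → P = -4975/114

The maximum is at (4/5, -74/15). Substituting into each constraint, equality holds for (1) and (4); the remaining constraints have slack.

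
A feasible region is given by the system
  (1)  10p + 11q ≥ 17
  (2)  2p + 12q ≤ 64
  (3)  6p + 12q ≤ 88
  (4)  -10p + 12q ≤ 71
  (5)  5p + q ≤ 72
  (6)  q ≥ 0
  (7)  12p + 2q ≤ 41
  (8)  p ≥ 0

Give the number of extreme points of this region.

5

The feasible vertices (each the meet of two boundaries and inside every other half-plane) are:
  (17/10, 0)
  (0, 17/11)
  (13/5, 49/10)
  (0, 16/3)
  (41/12, 0)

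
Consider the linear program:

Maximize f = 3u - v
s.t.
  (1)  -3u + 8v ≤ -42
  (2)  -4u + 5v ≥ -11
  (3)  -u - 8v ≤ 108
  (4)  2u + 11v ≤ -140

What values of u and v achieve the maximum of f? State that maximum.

u = -193/18, v = -97/9, maximum f = -385/18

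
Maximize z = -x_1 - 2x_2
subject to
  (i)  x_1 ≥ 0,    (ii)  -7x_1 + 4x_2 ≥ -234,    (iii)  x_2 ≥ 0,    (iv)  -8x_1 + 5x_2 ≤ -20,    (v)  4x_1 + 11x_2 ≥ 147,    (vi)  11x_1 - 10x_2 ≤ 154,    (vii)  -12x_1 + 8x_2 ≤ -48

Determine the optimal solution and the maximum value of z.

x_1 = 426/41, x_2 = 393/41, maximum z = -1212/41

Vertices and z = -x_1 - 2x_2:
  (862/13, 748/13) → z = -2358/13
  (210, 309) → z = -828
  (452/23, 143/23) → z = -738/23
  (426/41, 393/41) → z = -1212/41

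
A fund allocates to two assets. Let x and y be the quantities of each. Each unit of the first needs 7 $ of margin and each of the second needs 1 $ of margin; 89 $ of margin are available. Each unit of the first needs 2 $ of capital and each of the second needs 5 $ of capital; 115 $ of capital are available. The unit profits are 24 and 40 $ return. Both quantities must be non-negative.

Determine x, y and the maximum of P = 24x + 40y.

Extreme points and P = 24x + 40y:
  (0, 0) → P = 0
  (0, 23) → P = 920
  (89/7, 0) → P = 2136/7
  (10, 19) → P = 1000

x = 10, y = 19, maximum P = 1000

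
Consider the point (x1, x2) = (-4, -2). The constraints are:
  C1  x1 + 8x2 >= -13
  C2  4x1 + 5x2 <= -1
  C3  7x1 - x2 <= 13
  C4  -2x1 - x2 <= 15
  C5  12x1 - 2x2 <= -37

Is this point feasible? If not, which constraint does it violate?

not feasible — violates C1

Constraint C1: x1 + 8x2 = -20, which is not ≥ -13. All other constraints are satisfied.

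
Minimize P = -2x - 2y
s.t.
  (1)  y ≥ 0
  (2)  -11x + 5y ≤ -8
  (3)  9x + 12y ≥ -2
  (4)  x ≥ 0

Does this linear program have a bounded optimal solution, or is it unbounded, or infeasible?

From the feasible point (8/11, 0), moving in the direction (5, 11) keeps every constraint satisfied while P decreases without bound.

unbounded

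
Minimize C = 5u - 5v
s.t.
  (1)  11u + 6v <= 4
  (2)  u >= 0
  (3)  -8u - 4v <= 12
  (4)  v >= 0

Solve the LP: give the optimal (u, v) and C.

u = 0, v = 2/3, minimum C = -10/3

Corner points and C = 5u - 5v:
  (0, 2/3) → C = -10/3
  (4/11, 0) → C = 20/11
  (0, 0) → C = 0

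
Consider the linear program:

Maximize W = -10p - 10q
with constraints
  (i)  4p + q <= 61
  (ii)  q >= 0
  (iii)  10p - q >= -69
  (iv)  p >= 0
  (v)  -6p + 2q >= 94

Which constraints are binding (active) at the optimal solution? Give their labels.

Extreme points and W = -10p - 10q:
  (0, 61) → W = -610
  (2, 53) → W = -550
  (0, 47) → W = -470

The maximum is at (0, 47). Substituting into each constraint, equality holds for (iv) and (v); the remaining constraints have slack.

(iv) and (v)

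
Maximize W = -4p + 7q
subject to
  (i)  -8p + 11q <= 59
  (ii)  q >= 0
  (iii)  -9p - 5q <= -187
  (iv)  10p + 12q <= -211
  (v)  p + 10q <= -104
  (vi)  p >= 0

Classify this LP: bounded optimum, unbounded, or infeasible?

The boundaries -9p - 5q = -187 and 10p + 12q = -211 meet at (3299/58, -3769/58), but that point violates q ≥ 0. Every candidate vertex is excluded by some other constraint, so the feasible region is empty.

infeasible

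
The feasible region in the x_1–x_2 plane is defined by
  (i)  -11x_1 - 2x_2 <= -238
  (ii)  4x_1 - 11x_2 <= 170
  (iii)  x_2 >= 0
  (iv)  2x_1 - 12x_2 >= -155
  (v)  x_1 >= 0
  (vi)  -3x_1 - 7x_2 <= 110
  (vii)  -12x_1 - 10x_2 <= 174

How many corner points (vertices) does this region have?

4

Intersecting each pair of boundary lines and keeping only the points that satisfy every inequality leaves:
  (238/11, 0)
  (1273/68, 2181/136)
  (85/2, 0)
  (3745/26, 480/13)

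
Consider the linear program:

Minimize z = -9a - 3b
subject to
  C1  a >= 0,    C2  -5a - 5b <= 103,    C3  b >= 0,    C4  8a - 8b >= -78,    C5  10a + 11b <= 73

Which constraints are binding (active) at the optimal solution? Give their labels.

Corner points and z = -9a - 3b:
  (0, 0) → z = 0
  (0, 73/11) → z = -219/11
  (73/10, 0) → z = -657/10

The minimum is at (73/10, 0). Substituting into each constraint, equality holds for C3 and C5; the remaining constraints have slack.

C3 and C5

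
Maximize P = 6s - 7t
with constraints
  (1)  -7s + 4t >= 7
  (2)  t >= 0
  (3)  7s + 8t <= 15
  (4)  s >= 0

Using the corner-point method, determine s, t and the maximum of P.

s = 0, t = 7/4, maximum P = -49/4

Feasible corners and P = 6s - 7t:
  (1/21, 11/6) → P = -527/42
  (0, 7/4) → P = -49/4
  (0, 15/8) → P = -105/8

The binding constraints are -7s + 4t = 7 and s = 0.
Solving simultaneously gives s = 0, t = 7/4.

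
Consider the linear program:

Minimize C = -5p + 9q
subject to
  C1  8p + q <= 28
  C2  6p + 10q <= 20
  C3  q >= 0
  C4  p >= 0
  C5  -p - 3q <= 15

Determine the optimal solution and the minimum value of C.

Feasible corners and C = -5p + 9q:
  (10/3, 0) → C = -50/3
  (0, 2) → C = 18
  (0, 0) → C = 0

p = 10/3, q = 0, minimum C = -50/3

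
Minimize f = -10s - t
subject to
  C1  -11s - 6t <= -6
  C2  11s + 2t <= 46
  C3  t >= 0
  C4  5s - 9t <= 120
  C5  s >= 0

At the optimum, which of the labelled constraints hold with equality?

C2 and C3

Vertices and f = -10s - t:
  (6/11, 0) → f = -60/11
  (0, 1) → f = -1
  (46/11, 0) → f = -460/11
  (0, 23) → f = -23

The minimum is at (46/11, 0). Substituting into each constraint, equality holds for C2 and C3; the remaining constraints have slack.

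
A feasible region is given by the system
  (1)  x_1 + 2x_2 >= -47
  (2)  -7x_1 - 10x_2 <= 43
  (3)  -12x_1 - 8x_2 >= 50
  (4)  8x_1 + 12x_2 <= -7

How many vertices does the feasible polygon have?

3

Intersecting each pair of boundary lines and keeping only the points that satisfy every inequality leaves:
  (-39/16, -83/32)
  (-223/2, 295/4)
  (-34/5, 79/20)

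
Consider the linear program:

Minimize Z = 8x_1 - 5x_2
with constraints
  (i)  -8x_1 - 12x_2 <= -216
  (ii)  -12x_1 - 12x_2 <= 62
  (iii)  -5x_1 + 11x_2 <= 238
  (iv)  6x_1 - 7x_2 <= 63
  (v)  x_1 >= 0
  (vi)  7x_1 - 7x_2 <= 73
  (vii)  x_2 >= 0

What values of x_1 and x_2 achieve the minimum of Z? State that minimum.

Vertices and Z = 8x_1 - 5x_2:
  (0, 18) → Z = -90
  (597/35, 232/35) → Z = 3616/35
  (0, 238/11) → Z = -1190/11
  (823/14, 677/14) → Z = 457/2

At the optimal vertex, -5x_1 + 11x_2 = 238 and x_1 = 0.
Solving simultaneously gives x_1 = 0, x_2 = 238/11.

x_1 = 0, x_2 = 238/11, minimum Z = -1190/11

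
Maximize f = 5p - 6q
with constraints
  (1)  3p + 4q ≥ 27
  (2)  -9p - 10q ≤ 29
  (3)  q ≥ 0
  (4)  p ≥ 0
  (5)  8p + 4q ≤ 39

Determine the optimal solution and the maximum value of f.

p = 12/5, q = 99/20, maximum f = -177/10

The optimum lies where 3p + 4q = 27 and 8p + 4q = 39.
Solving simultaneously gives p = 12/5, q = 99/20.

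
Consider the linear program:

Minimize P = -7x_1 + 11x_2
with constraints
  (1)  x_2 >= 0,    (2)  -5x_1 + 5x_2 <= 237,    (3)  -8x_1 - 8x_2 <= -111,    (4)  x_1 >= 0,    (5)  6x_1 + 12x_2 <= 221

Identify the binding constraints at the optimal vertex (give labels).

(1) and (5)

Extreme points and P = -7x_1 + 11x_2:
  (111/8, 0) → P = -777/8
  (221/6, 0) → P = -1547/6
  (0, 111/8) → P = 1221/8
  (0, 221/12) → P = 2431/12

The minimum is at (221/6, 0). Substituting into each constraint, equality holds for (1) and (5); the remaining constraints have slack.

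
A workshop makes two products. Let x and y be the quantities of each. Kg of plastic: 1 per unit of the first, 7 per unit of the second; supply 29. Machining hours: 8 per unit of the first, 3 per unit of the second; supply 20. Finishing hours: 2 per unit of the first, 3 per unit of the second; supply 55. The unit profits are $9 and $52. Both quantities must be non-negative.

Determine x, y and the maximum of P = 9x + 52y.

Feasible corners and P = 9x + 52y:
  (0, 0) → P = 0
  (0, 29/7) → P = 1508/7
  (5/2, 0) → P = 45/2
  (1, 4) → P = 217

The optimum lies where x + 7y = 29 and 8x + 3y = 20.
Solving simultaneously gives x = 1, y = 4.

x = 1, y = 4, maximum P = 217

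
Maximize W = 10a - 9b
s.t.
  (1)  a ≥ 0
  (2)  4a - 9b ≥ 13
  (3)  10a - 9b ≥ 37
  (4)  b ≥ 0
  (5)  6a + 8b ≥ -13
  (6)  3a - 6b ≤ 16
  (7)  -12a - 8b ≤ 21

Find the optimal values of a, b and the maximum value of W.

Corner points and W = 10a - 9b:
  (4, 1/3) → W = 37
  (22, 25/3) → W = 145
  (37/10, 0) → W = 37
  (16/3, 0) → W = 160/3

a = 22, b = 25/3, maximum W = 145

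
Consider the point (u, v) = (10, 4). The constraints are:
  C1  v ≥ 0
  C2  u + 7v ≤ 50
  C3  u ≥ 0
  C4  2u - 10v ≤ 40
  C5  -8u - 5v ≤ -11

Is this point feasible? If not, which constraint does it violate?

feasible

C1: 4 ≥ 0 ✓
C2: 38 ≤ 50 ✓
C3: 10 ≥ 0 ✓
C4: -20 ≤ 40 ✓
C5: -100 ≤ -11 ✓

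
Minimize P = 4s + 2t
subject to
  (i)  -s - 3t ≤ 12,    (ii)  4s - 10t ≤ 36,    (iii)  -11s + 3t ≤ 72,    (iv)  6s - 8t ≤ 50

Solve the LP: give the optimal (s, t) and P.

s = -7, t = -5/3, minimum P = -94/3

Corner points and P = 4s + 2t:
  (-6/11, -42/11) → P = -108/11
  (-7, -5/3) → P = -94/3
  (53/7, -4/7) → P = 204/7
The feasible region is unbounded (it extends along (4, 3), (3, 11)), but P strictly increases along every unbounded feasible direction, so there is no improving ray and the minimum is attained at a vertex.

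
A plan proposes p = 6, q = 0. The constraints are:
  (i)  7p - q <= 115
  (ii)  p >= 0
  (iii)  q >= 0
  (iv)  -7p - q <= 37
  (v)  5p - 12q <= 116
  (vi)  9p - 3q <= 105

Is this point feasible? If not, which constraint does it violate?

feasible

(i): 42 ≤ 115 ✓
(ii): 6 ≥ 0 ✓
(iii): 0 ≥ 0 ✓
(iv): -42 ≤ 37 ✓
(v): 30 ≤ 116 ✓
(vi): 54 ≤ 105 ✓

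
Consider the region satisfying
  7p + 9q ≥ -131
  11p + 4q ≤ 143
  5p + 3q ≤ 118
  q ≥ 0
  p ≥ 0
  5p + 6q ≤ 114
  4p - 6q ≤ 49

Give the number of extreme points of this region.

The feasible vertices (each the meet of two boundaries and inside every other half-plane) are:
  (201/23, 539/46)
  (527/41, 33/82)
  (0, 0)
  (49/4, 0)
  (0, 19)

5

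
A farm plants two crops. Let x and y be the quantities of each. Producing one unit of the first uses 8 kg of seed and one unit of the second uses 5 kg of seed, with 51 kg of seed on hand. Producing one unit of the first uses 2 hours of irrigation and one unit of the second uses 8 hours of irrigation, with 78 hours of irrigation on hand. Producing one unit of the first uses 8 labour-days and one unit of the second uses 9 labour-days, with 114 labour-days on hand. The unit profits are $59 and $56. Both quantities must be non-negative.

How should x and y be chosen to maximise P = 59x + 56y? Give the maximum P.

x = 1/3, y = 29/3, maximum P = 561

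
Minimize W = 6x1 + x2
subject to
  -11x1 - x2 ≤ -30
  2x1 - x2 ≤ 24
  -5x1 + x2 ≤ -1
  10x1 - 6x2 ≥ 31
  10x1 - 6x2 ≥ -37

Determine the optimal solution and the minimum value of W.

Extreme points and W = 6x1 + x2:
  (54/13, -204/13) → W = 120/13
  (211/76, -41/76) → W = 1225/76
  (113/2, 89) → W = 428

x1 = 54/13, x2 = -204/13, minimum W = 120/13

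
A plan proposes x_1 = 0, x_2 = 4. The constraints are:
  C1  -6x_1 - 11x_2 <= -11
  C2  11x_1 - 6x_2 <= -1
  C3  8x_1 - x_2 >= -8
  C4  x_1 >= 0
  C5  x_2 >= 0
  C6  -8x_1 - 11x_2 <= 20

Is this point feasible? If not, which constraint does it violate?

C1: -44 ≤ -11 ✓
C2: -24 ≤ -1 ✓
C3: -4 ≥ -8 ✓
C4: 0 ≥ 0 ✓
C5: 4 ≥ 0 ✓
C6: -44 ≤ 20 ✓

feasible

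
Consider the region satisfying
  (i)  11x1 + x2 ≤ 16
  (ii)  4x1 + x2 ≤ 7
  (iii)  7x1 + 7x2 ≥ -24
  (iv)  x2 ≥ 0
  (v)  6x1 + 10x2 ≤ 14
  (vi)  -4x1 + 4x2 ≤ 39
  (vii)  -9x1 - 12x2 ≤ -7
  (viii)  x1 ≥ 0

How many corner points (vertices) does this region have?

5

Of the 28 pairwise boundary intersections, those satisfying every inequality are:
  (16/11, 0)
  (73/52, 29/52)
  (7/9, 0)
  (0, 7/5)
  (0, 7/12)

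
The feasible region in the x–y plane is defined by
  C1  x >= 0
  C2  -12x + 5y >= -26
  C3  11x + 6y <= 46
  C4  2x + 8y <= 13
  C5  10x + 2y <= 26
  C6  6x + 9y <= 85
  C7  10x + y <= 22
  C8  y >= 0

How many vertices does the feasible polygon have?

The feasible vertices (each the meet of two boundaries and inside every other half-plane) are:
  (0, 13/8)
  (0, 0)
  (68/31, 2/31)
  (13/6, 0)
  (163/78, 43/39)

5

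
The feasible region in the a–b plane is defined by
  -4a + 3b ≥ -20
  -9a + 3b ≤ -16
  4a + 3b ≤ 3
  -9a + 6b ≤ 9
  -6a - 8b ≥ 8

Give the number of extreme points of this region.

3

The feasible vertices (each the meet of two boundaries and inside every other half-plane) are:
  (-4/5, -116/15)
  (68/25, -76/25)
  (52/45, -28/15)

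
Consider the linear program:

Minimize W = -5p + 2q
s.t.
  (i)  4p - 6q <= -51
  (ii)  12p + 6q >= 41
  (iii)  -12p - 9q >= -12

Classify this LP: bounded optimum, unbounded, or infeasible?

infeasible

The boundaries 4p - 6q = -51 and 12p + 6q = 41 meet at (-5/8, 97/12), but that point violates -12p - 9q ≥ -12. Every candidate vertex is excluded by some other constraint, so the feasible region is empty.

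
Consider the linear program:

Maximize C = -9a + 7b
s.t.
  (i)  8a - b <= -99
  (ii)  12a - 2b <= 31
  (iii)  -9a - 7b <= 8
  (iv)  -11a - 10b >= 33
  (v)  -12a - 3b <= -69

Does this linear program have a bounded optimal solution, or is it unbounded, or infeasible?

infeasible

The boundaries 8a - b = -99 and -12a - 3b = -69 meet at (-19/3, 145/3), but that point violates -11a - 10b ≥ 33. Every candidate vertex is excluded by some other constraint, so the feasible region is empty.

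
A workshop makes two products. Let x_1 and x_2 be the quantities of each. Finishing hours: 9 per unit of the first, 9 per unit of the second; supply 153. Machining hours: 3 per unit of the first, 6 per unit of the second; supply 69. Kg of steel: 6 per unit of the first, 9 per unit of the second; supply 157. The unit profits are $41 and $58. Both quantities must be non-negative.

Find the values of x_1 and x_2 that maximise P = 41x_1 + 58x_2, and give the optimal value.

Vertices and P = 41x_1 + 58x_2:
  (0, 0) → P = 0
  (0, 23/2) → P = 667
  (17, 0) → P = 697
  (11, 6) → P = 799

x_1 = 11, x_2 = 6, maximum P = 799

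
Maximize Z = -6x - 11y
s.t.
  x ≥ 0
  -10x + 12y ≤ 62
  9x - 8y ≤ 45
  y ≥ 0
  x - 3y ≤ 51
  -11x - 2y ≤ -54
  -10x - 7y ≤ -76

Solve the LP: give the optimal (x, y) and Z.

x = 71/11, y = 18/11, maximum Z = -624/11

Vertices and Z = -6x - 11y:
  (37, 36) → Z = -618
  (131/38, 611/76) → Z = -8293/76
  (71/11, 18/11) → Z = -624/11
  (226/57, 296/57) → Z = -4612/57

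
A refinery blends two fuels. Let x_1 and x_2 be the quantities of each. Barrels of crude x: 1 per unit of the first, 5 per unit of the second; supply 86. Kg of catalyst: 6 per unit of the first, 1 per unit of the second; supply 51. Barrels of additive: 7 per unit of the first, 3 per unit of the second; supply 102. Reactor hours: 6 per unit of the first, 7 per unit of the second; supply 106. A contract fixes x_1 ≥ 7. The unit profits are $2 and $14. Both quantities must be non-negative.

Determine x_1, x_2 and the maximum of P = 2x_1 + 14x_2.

x_1 = 7, x_2 = 9, maximum P = 140

Corner points and P = 2x_1 + 14x_2:
  (17/2, 0) → P = 17
  (7, 0) → P = 14
  (7, 9) → P = 140

The optimum lies where 6x_1 + x_2 = 51 and x_1 = 7.
Solving simultaneously gives x_1 = 7, x_2 = 9.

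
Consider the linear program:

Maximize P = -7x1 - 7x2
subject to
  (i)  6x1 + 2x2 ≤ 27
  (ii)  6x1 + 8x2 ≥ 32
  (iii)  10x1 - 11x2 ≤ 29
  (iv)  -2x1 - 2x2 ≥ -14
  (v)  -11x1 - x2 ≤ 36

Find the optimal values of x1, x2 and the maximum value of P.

x1 = -160/41, x2 = 284/41, maximum P = -868/41

Extreme points and P = -7x1 - 7x2:
  (355/86, 48/43) → P = -3157/86
  (13/4, 15/4) → P = -49
  (4, 1) → P = -35
  (-160/41, 284/41) → P = -868/41
  (-43/10, 113/10) → P = -49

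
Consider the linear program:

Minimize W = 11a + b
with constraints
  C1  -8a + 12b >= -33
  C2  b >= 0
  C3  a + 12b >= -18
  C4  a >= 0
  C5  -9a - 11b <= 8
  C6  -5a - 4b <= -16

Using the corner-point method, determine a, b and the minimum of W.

a = 0, b = 4, minimum W = 4

The feasible region is unbounded (it extends along (0, 1), (3, 2)), but W strictly increases along every unbounded feasible direction, so there is no improving ray and the minimum is attained at a vertex.

The binding constraints are a = 0 and -5a - 4b = -16.
Solving simultaneously gives a = 0, b = 4.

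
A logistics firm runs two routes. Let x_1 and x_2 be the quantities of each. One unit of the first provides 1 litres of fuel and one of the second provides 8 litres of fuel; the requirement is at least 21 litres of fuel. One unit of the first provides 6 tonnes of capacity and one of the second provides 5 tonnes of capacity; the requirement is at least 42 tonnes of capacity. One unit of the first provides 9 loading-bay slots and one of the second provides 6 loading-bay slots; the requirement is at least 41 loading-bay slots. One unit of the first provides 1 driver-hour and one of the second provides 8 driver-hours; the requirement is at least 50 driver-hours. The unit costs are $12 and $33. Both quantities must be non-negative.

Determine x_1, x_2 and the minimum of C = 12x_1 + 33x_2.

x_1 = 2, x_2 = 6, minimum C = 222

Corner points and C = 12x_1 + 33x_2:
  (0, 42/5) → C = 1386/5
  (50, 0) → C = 600
  (2, 6) → C = 222
The feasible region is unbounded (it extends along (0, 1), (1, 0)), but C strictly increases along every unbounded feasible direction, so there is no improving ray and the minimum is attained at a vertex.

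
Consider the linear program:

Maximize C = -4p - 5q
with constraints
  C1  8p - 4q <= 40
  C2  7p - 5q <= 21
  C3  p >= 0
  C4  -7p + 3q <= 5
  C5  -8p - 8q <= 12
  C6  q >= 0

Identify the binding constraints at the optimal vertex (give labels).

Feasible corners and C = -4p - 5q:
  (29/3, 28/3) → C = -256/3
  (3, 0) → C = -12
  (0, 5/3) → C = -25/3
  (0, 0) → C = 0
The feasible region is unbounded (it extends along (3, 7), (1, 2)), but C strictly decreases along every unbounded feasible direction, so there is no improving ray and the maximum is attained at a vertex.

The maximum is at (0, 0). Substituting into each constraint, equality holds for C3 and C6; the remaining constraints have slack.

C3 and C6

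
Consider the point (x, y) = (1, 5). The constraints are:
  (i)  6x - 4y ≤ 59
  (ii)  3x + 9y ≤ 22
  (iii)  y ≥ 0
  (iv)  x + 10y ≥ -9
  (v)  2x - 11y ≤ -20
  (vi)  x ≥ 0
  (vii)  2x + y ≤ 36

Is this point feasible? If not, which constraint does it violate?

not feasible — violates (ii)

Constraint (ii): 3x + 9y = 48, which is not ≤ 22. All other constraints are satisfied.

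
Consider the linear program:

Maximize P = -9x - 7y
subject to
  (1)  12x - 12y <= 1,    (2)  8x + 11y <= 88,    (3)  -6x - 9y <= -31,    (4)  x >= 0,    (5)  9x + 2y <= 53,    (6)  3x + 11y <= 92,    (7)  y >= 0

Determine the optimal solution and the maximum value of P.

Extreme points and P = -9x - 7y:
  (1067/228, 262/57) → P = -16939/228
  (127/60, 61/30) → P = -1997/60
  (0, 8) → P = -56
  (0, 31/9) → P = -217/9

The binding constraints are -6x - 9y = -31 and x = 0.
Solving simultaneously gives x = 0, y = 31/9.

x = 0, y = 31/9, maximum P = -217/9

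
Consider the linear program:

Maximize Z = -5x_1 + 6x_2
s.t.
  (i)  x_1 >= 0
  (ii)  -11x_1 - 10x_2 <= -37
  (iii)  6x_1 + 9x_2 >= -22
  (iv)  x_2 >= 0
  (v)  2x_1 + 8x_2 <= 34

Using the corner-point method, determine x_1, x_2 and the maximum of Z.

Corner points and Z = -5x_1 + 6x_2:
  (0, 37/10) → Z = 111/5
  (0, 17/4) → Z = 51/2
  (37/11, 0) → Z = -185/11
  (17, 0) → Z = -85

The binding constraints are x_1 = 0 and 2x_1 + 8x_2 = 34.
Solving simultaneously gives x_1 = 0, x_2 = 17/4.

x_1 = 0, x_2 = 17/4, maximum Z = 51/2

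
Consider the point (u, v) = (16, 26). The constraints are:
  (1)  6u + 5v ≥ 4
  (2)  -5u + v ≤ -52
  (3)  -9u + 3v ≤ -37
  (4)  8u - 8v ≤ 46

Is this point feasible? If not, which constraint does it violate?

(1): 226 ≥ 4 ✓
(2): -54 ≤ -52 ✓
(3): -66 ≤ -37 ✓
(4): -80 ≤ 46 ✓

feasible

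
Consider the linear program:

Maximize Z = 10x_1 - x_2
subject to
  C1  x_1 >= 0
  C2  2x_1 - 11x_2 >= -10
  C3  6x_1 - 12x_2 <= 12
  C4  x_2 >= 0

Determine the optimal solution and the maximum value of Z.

x_1 = 6, x_2 = 2, maximum Z = 58

Feasible corners and Z = 10x_1 - x_2:
  (0, 10/11) → Z = -10/11
  (0, 0) → Z = 0
  (6, 2) → Z = 58
  (2, 0) → Z = 20

The binding constraints are 2x_1 - 11x_2 = -10 and 6x_1 - 12x_2 = 12.
Solving simultaneously gives x_1 = 6, x_2 = 2.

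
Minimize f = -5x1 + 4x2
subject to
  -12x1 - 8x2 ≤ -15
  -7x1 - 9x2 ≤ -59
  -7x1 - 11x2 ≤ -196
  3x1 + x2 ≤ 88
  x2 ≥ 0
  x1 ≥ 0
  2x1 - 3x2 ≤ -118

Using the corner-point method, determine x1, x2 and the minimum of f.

Corner points and f = -5x1 + 4x2:
  (0, 88) → f = 352
  (146/11, 530/11) → f = 1390/11
  (0, 118/3) → f = 472/3

At the optimal vertex, 3x1 + x2 = 88 and 2x1 - 3x2 = -118.
Solving simultaneously gives x1 = 146/11, x2 = 530/11.

x1 = 146/11, x2 = 530/11, minimum f = 1390/11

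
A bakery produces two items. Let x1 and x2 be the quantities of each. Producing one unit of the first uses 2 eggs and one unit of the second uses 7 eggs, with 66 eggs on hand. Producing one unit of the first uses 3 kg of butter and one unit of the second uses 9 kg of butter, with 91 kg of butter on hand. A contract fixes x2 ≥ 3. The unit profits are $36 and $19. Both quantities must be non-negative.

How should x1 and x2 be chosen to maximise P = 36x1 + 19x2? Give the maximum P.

x1 = 64/3, x2 = 3, maximum P = 825

Feasible corners and P = 36x1 + 19x2:
  (0, 66/7) → P = 1254/7
  (0, 3) → P = 57
  (43/3, 16/3) → P = 1852/3
  (64/3, 3) → P = 825

At the optimal vertex, 3x1 + 9x2 = 91 and x2 = 3.
Solving simultaneously gives x1 = 64/3, x2 = 3.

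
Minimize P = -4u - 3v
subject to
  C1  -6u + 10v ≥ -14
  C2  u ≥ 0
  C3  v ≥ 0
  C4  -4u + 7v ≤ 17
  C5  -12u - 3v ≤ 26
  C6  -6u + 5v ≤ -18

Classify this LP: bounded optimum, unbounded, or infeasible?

bounded optimum

Feasible corners and P = -4u - 3v:
  (134, 79) → P = -773
  (11/3, 4/5) → P = -256/15
  (211/22, 87/11) → P = -683/11
The feasible region has finitely many vertices and no improving ray; the minimum is -773 at (134, 79).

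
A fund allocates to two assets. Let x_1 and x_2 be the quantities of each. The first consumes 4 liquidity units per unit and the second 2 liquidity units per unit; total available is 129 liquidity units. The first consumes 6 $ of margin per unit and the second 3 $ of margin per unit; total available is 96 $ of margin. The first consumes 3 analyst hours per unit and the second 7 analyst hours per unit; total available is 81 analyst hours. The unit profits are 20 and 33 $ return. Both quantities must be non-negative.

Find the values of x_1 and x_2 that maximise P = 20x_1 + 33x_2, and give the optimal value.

Vertices and P = 20x_1 + 33x_2:
  (0, 0) → P = 0
  (0, 81/7) → P = 2673/7
  (16, 0) → P = 320
  (13, 6) → P = 458

The binding constraints are 6x_1 + 3x_2 = 96 and 3x_1 + 7x_2 = 81.
Solving simultaneously gives x_1 = 13, x_2 = 6.

x_1 = 13, x_2 = 6, maximum P = 458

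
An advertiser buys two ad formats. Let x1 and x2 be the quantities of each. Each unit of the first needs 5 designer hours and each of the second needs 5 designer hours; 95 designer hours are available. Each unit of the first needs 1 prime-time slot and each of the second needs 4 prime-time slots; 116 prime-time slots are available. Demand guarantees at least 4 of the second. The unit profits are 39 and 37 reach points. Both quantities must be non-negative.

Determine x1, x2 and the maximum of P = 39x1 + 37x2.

x1 = 15, x2 = 4, maximum P = 733

Feasible corners and P = 39x1 + 37x2:
  (0, 19) → P = 703
  (0, 4) → P = 148
  (15, 4) → P = 733

The optimum lies where 5x1 + 5x2 = 95 and x2 = 4.
Solving simultaneously gives x1 = 15, x2 = 4.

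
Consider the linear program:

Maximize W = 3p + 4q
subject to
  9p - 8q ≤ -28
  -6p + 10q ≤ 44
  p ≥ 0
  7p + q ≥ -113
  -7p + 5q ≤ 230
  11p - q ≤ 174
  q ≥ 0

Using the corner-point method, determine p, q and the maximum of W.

p = 12/7, q = 38/7, maximum W = 188/7

Feasible corners and W = 3p + 4q:
  (12/7, 38/7) → W = 188/7
  (0, 7/2) → W = 14
  (0, 22/5) → W = 88/5

At the optimal vertex, 9p - 8q = -28 and -6p + 10q = 44.
Solving simultaneously gives p = 12/7, q = 38/7.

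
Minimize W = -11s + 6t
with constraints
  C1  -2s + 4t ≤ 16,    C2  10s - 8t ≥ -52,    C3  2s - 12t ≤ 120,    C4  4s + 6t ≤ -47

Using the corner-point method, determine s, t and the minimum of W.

s = 13/5, t = -287/30, minimum W = -86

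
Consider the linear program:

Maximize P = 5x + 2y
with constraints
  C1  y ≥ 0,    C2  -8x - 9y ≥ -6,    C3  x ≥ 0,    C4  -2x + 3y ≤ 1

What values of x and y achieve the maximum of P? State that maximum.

x = 3/4, y = 0, maximum P = 15/4

Feasible corners and P = 5x + 2y:
  (3/4, 0) → P = 15/4
  (0, 0) → P = 0
  (3/14, 10/21) → P = 85/42
  (0, 1/3) → P = 2/3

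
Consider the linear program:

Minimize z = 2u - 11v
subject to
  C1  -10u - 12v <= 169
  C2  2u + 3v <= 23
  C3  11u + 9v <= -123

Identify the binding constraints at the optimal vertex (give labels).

C1 and C2

Vertices and z = 2u - 11v:
  (-261/2, 284/3) → z = -3907/3
  (15/14, -629/42) → z = 7009/42
  (-192/5, 499/15) → z = -6641/15

The minimum is at (-261/2, 284/3). Substituting into each constraint, equality holds for C1 and C2; the remaining constraints have slack.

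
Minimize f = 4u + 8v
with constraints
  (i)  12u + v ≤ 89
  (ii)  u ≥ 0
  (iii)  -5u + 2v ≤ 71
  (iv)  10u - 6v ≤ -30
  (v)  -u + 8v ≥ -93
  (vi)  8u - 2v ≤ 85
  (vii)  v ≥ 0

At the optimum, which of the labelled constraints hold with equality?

(ii) and (iv)

Vertices and f = 4u + 8v:
  (107/29, 1297/29) → f = 10804/29
  (252/41, 625/41) → f = 6008/41
  (0, 71/2) → f = 284
  (0, 5) → f = 40

The minimum is at (0, 5). Substituting into each constraint, equality holds for (ii) and (iv); the remaining constraints have slack.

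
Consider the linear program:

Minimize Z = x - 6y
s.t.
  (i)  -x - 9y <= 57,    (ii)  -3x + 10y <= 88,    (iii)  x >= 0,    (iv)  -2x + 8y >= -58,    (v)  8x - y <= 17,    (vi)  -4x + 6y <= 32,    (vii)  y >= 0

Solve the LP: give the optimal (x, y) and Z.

Extreme points and Z = x - 6y:
  (0, 16/3) → Z = -32
  (0, 0) → Z = 0
  (67/22, 81/11) → Z = -905/22
  (17/8, 0) → Z = 17/8

x = 67/22, y = 81/11, minimum Z = -905/22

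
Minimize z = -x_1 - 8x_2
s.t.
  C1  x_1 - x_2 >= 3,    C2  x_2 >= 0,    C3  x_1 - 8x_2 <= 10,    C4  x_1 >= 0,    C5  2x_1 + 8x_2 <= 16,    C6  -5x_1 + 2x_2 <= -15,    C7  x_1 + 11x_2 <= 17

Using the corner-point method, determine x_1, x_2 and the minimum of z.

x_1 = 4, x_2 = 1, minimum z = -12

Vertices and z = -x_1 - 8x_2:
  (3, 0) → z = -3
  (4, 1) → z = -12
  (8, 0) → z = -8

The binding constraints are x_1 - x_2 = 3 and 2x_1 + 8x_2 = 16.
Solving simultaneously gives x_1 = 4, x_2 = 1.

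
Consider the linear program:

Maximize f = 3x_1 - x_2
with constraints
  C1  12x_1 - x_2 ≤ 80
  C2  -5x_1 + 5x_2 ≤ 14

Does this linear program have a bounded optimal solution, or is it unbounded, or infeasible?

From the feasible point (414/55, 568/55), moving in the direction (-1, -12) keeps every constraint satisfied while f increases without bound.

unbounded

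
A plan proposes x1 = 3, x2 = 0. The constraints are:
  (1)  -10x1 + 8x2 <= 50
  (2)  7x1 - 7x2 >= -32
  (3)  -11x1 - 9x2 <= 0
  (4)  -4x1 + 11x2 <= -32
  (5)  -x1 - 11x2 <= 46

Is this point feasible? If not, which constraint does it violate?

not feasible — violates (4)

Constraint (4): -4x1 + 11x2 = -12, which is not ≤ -32. All other constraints are satisfied.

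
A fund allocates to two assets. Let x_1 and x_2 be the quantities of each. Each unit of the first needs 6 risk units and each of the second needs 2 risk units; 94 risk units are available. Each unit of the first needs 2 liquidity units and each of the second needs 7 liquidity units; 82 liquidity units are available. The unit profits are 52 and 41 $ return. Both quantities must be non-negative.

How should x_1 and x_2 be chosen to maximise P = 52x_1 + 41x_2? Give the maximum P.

x_1 = 13, x_2 = 8, maximum P = 1004

Corner points and P = 52x_1 + 41x_2:
  (0, 0) → P = 0
  (0, 82/7) → P = 3362/7
  (47/3, 0) → P = 2444/3
  (13, 8) → P = 1004

The binding constraints are 6x_1 + 2x_2 = 94 and 2x_1 + 7x_2 = 82.
Solving simultaneously gives x_1 = 13, x_2 = 8.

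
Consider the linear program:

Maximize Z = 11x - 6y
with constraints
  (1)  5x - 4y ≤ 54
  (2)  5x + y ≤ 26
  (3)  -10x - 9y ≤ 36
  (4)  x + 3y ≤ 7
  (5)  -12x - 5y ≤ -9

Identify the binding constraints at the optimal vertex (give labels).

Feasible corners and Z = 11x - 6y:
  (158/25, -28/5) → Z = 2578/25
  (306/73, -603/73) → Z = 6984/73
  (71/14, 9/14) → Z = 727/14
  (-8/31, 75/31) → Z = -538/31

The maximum is at (158/25, -28/5). Substituting into each constraint, equality holds for (1) and (2); the remaining constraints have slack.

(1) and (2)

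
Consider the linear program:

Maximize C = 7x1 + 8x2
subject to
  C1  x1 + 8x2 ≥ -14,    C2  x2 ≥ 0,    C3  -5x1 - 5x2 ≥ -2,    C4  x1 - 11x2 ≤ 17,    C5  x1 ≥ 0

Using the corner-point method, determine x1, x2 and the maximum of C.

x1 = 0, x2 = 2/5, maximum C = 16/5

Corner points and C = 7x1 + 8x2:
  (2/5, 0) → C = 14/5
  (0, 0) → C = 0
  (0, 2/5) → C = 16/5

The optimum lies where -5x1 - 5x2 = -2 and x1 = 0.
Solving simultaneously gives x1 = 0, x2 = 2/5.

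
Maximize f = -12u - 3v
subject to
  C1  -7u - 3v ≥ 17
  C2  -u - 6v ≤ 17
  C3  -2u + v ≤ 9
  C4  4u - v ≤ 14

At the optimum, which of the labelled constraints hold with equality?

C2 and C3

Feasible corners and f = -12u - 3v:
  (-17/13, -34/13) → f = 306/13
  (-44/13, 29/13) → f = 441/13
  (-71/13, -25/13) → f = 927/13

The maximum is at (-71/13, -25/13). Substituting into each constraint, equality holds for C2 and C3; the remaining constraints have slack.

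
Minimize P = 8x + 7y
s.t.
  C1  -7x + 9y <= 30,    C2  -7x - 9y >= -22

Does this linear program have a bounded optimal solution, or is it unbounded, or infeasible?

From the feasible point (-4/7, 26/9), moving in the direction (-9, -7) keeps every constraint satisfied while P decreases without bound.

unbounded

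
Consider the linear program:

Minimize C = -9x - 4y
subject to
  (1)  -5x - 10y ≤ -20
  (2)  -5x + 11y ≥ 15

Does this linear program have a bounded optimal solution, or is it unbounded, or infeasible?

unbounded

From the feasible point (2/3, 5/3), moving in the direction (11, 5) keeps every constraint satisfied while C decreases without bound.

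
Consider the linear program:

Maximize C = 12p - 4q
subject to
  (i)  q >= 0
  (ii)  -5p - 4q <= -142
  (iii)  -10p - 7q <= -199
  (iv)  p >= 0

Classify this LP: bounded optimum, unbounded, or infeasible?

unbounded

From the feasible point (142/5, 0), moving in the direction (1, 0) keeps every constraint satisfied while C increases without bound.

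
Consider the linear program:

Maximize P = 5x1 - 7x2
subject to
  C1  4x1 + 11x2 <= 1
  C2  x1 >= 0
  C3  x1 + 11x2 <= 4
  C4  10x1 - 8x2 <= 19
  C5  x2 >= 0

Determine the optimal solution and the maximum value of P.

Feasible corners and P = 5x1 - 7x2:
  (0, 1/11) → P = -7/11
  (1/4, 0) → P = 5/4
  (0, 0) → P = 0

The optimum lies where 4x1 + 11x2 = 1 and x2 = 0.
Solving simultaneously gives x1 = 1/4, x2 = 0.

x1 = 1/4, x2 = 0, maximum P = 5/4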